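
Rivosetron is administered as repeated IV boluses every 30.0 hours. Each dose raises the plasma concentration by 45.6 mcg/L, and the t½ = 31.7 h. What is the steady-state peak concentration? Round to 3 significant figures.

94.8 mcg/L

k = ln 2 / 31.7 = 0.02187 h⁻¹
Fraction remaining after one interval: e^(−kτ) = e^(−0.02187 × 30.0) = 0.5189
R = 1 / (1 − 0.5189) = 2.079
Css,max = 45.6 × 2.079 ≈ 94.8 mcg/L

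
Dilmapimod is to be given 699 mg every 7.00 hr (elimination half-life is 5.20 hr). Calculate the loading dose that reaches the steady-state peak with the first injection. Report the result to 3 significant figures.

k = ln 2 / 5.20 = 0.1333 hr⁻¹
Accumulation ratio R = 1 / (1 − e^(−kτ)) = 1 / (1 − e^(−0.1333×7.00)) = 1 / (1 − 0.3933) = 1.648
Loading dose = maintenance dose × R = 699 × 1.648 ≈ 1150 mg

1150 mg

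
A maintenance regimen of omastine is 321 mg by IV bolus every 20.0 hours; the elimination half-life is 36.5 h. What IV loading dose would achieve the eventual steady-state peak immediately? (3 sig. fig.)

1020 mg

k = ln 2 / 36.5 = 0.01899 h⁻¹
Accumulation ratio R = 1 / (1 − e^(−kτ)) = 1 / (1 − e^(−0.01899×20.0)) = 1 / (1 − 0.6840) = 3.164
Loading dose = maintenance dose × R = 321 × 3.164 ≈ 1020 mg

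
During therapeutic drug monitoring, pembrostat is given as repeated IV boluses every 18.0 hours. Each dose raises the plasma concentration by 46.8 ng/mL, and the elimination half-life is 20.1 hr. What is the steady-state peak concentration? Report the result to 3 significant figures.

k = ln 2 / 20.1 = 0.03448 hr⁻¹
Fraction remaining after one interval: e^(−kτ) = e^(−0.03448 × 18.0) = 0.5376
R = 1 / (1 − 0.5376) = 2.162
Css,max = 46.8 × 2.162 ≈ 101 ng/mL

101 ng/mL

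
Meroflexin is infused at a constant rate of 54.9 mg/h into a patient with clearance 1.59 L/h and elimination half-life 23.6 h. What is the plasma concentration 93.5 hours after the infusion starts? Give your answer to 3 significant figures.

Css = rate / CL = 54.9 / 1.59 = 34.53 µg/mL
k = ln 2 / 23.6 = 0.02937 h⁻¹
C(t) = Css (1 − e^(−kt)) = 34.53 × (1 − e^(−2.746)) = 34.53 × 0.9358 ≈ 32.3 µg/mL

32.3 µg/mL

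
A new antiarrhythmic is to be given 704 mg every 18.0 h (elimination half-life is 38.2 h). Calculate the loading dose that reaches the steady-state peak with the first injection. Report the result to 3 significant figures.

2530 mg

k = ln 2 / 38.2 = 0.01815 h⁻¹
Accumulation ratio R = 1 / (1 − e^(−kτ)) = 1 / (1 − e^(−0.01815×18.0)) = 1 / (1 − 0.7214) = 3.589
Loading dose = maintenance dose × R = 704 × 3.589 ≈ 2530 mg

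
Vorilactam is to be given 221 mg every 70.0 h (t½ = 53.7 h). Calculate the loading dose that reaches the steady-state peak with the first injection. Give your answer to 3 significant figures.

372 mg

k = ln 2 / 53.7 = 0.01291 h⁻¹
Accumulation ratio R = 1 / (1 − e^(−kτ)) = 1 / (1 − e^(−0.01291×70.0)) = 1 / (1 − 0.4051) = 1.681
Loading dose = maintenance dose × R = 221 × 1.681 ≈ 372 mg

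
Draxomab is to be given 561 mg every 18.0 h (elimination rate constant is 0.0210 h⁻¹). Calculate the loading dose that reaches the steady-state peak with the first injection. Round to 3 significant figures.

1780 mg

Accumulation ratio R = 1 / (1 − e^(−kτ)) = 1 / (1 − e^(−0.02100×18.0)) = 1 / (1 − 0.6852) = 3.177
Loading dose = maintenance dose × R = 561 × 3.177 ≈ 1780 mg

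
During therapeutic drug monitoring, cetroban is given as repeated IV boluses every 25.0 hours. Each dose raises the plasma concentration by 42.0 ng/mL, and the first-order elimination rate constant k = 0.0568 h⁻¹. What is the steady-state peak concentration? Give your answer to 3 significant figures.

Fraction remaining after one interval: e^(−kτ) = e^(−0.05680 × 25.0) = 0.2417
R = 1 / (1 − 0.2417) = 1.319
Css,max = 42.0 × 1.319 ≈ 55.4 ng/mL

55.4 ng/mL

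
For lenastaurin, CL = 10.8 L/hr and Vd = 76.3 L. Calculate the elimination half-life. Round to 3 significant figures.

k = CL / V = 10.8 / 76.3 = 0.1415 hr⁻¹
t½ = ln 2 / k = ln 2 / 0.1415 ≈ 4.90 hours

4.90 hours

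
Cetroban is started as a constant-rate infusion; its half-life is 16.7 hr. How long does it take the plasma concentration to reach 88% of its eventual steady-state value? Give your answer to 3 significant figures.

51.1 hours

k = ln 2 / 16.7 = 0.04151 hr⁻¹
f = 1 − e^(−kt)  ⇒  t = −ln(1 − f) / k
t = −ln(1 − 0.88) / 0.04151 = 2.120 / 0.04151 ≈ 51.1 hours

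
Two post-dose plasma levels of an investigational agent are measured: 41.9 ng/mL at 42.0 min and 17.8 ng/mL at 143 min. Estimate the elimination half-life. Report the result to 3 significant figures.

k = ln(C₁/C₂) / (t₂ − t₁) = ln(41.9/17.8) / (143 − 42.0)
  = 0.8561 / 101.0 = 0.008476 min⁻¹
t½ = ln 2 / k = ln 2 / 0.008476 ≈ 81.8 minutes

81.8 minutes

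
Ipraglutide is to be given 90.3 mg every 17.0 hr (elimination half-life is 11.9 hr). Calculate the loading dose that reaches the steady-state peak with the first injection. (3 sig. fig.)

k = ln 2 / 11.9 = 0.05825 hr⁻¹
Accumulation ratio R = 1 / (1 − e^(−kτ)) = 1 / (1 − e^(−0.05825×17.0)) = 1 / (1 − 0.3715) = 1.591
Loading dose = maintenance dose × R = 90.3 × 1.591 ≈ 144 mg

144 mg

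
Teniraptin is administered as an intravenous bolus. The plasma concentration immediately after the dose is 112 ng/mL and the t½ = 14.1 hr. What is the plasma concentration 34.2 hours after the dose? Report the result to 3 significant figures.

20.8 ng/mL

k = ln 2 / 14.1 = 0.04916 hr⁻¹
C(t) = C₀ e^(−kt) = 112 × e^(−0.04916 × 34.2) = 112 × e^(−1.681) = 112 × 0.1861 ≈ 20.8 ng/mL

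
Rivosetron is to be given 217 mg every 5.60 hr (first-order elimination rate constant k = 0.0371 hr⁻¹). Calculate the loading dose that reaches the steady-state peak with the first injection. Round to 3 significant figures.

1160 mg

Accumulation ratio R = 1 / (1 − e^(−kτ)) = 1 / (1 − e^(−0.03710×5.60)) = 1 / (1 − 0.8124) = 5.331
Loading dose = maintenance dose × R = 217 × 5.331 ≈ 1160 mg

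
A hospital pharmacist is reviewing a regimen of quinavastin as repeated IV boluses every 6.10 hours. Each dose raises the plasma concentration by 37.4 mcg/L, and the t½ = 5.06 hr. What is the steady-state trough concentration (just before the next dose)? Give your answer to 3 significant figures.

28.6 mcg/L

k = ln 2 / 5.06 = 0.1370 hr⁻¹
Fraction remaining after one interval: e^(−kτ) = e^(−0.1370 × 6.10) = 0.4336
R = 1 / (1 − 0.4336) = 1.766
Css,max = 37.4 × 1.766 = 66.03 mcg/L
Css,min = Css,max × e^(−kτ) = 66.03 × 0.4336 ≈ 28.6 mcg/L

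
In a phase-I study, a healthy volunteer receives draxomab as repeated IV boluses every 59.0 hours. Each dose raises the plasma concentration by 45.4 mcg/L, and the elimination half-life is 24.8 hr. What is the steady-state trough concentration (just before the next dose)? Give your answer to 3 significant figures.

10.8 mcg/L

k = ln 2 / 24.8 = 0.02795 hr⁻¹
Fraction remaining after one interval: e^(−kτ) = e^(−0.02795 × 59.0) = 0.1922
R = 1 / (1 − 0.1922) = 1.238
Css,max = 45.4 × 1.238 = 56.20 mcg/L
Css,min = Css,max × e^(−kτ) = 56.20 × 0.1922 ≈ 10.8 mcg/L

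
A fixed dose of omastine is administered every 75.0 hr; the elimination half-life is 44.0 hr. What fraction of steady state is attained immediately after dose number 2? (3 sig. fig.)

k = ln 2 / 44.0 = 0.01575 hr⁻¹
f_n = 1 − e^(−nkτ) = 1 − e^(−2 × 0.01575 × 75.0) = 1 − e^(−2.363) = 1 − 0.09414 ≈ 0.906

0.906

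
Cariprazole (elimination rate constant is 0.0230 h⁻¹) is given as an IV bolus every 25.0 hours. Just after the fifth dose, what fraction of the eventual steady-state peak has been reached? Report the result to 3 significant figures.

0.944

f_n = 1 − e^(−nkτ) = 1 − e^(−5 × 0.02300 × 25.0) = 1 − e^(−2.875) = 1 − 0.05642 ≈ 0.944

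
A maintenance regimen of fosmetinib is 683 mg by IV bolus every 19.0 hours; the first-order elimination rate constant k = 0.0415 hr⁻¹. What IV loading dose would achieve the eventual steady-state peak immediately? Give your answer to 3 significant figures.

1250 mg

Accumulation ratio R = 1 / (1 − e^(−kτ)) = 1 / (1 − e^(−0.04150×19.0)) = 1 / (1 − 0.4545) = 1.833
Loading dose = maintenance dose × R = 683 × 1.833 ≈ 1250 mg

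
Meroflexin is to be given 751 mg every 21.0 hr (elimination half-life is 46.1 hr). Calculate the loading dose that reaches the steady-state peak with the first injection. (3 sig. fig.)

2770 mg

k = ln 2 / 46.1 = 0.01504 hr⁻¹
Accumulation ratio R = 1 / (1 − e^(−kτ)) = 1 / (1 − e^(−0.01504×21.0)) = 1 / (1 − 0.7292) = 3.693
Loading dose = maintenance dose × R = 751 × 3.693 ≈ 2770 mg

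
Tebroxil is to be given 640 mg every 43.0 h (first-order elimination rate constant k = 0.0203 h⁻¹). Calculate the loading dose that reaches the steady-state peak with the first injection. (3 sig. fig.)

1100 mg

Accumulation ratio R = 1 / (1 − e^(−kτ)) = 1 / (1 − e^(−0.02030×43.0)) = 1 / (1 − 0.4177) = 1.717
Loading dose = maintenance dose × R = 640 × 1.717 ≈ 1100 mg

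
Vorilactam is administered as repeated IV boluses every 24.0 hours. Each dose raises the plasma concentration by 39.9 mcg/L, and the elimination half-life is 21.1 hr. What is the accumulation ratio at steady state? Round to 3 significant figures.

1.83

k = ln 2 / 21.1 = 0.03285 hr⁻¹
Fraction remaining after one interval: e^(−kτ) = e^(−0.03285 × 24.0) = 0.4546
R = 1 / (1 − 0.4546) = 1 / 0.5454 ≈ 1.83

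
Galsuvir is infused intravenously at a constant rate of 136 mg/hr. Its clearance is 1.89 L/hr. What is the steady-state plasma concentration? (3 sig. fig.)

72.0 mg/L

Css = infusion rate / CL = 136 / 1.89 ≈ 72.0 mg/L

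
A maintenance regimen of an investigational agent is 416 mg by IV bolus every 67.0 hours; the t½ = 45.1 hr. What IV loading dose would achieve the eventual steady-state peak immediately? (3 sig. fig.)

k = ln 2 / 45.1 = 0.01537 hr⁻¹
Accumulation ratio R = 1 / (1 − e^(−kτ)) = 1 / (1 − e^(−0.01537×67.0)) = 1 / (1 − 0.3571) = 1.555
Loading dose = maintenance dose × R = 416 × 1.555 ≈ 647 mg

647 mg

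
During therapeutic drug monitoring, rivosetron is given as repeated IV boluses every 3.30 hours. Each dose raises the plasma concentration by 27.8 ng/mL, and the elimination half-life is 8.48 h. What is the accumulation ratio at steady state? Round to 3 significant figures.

k = ln 2 / 8.48 = 0.08174 h⁻¹
Fraction remaining after one interval: e^(−kτ) = e^(−0.08174 × 3.30) = 0.7636
R = 1 / (1 − 0.7636) = 1 / 0.2364 ≈ 4.23

4.23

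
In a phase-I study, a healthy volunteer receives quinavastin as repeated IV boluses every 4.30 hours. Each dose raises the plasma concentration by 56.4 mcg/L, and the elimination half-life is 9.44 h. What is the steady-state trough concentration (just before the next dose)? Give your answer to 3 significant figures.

k = ln 2 / 9.44 = 0.07343 h⁻¹
Fraction remaining after one interval: e^(−kτ) = e^(−0.07343 × 4.30) = 0.7293
R = 1 / (1 − 0.7293) = 3.693
Css,max = 56.4 × 3.693 = 208.3 mcg/L
Css,min = Css,max × e^(−kτ) = 208.3 × 0.7293 ≈ 152 mcg/L

152 mcg/L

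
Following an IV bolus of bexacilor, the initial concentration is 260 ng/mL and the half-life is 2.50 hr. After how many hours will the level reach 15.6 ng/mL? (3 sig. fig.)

k = ln 2 / 2.50 = 0.2773 hr⁻¹
C(t) = C₀ e^(−kt)  ⇒  t = ln(C₀/C) / k
t = ln(260/15.6) / 0.2773 = 2.813 / 0.2773 ≈ 10.1 hours

10.1 hours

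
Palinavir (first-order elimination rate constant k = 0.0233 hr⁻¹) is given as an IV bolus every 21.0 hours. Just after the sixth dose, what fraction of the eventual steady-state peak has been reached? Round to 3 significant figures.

f_n = 1 − e^(−nkτ) = 1 − e^(−6 × 0.02330 × 21.0) = 1 − e^(−2.936) = 1 − 0.05309 ≈ 0.947

0.947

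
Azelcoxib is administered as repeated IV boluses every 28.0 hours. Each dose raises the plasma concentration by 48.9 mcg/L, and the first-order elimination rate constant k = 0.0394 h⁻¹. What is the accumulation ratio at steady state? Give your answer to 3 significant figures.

Fraction remaining after one interval: e^(−kτ) = e^(−0.03940 × 28.0) = 0.3318
R = 1 / (1 − 0.3318) = 1 / 0.6682 ≈ 1.50

1.50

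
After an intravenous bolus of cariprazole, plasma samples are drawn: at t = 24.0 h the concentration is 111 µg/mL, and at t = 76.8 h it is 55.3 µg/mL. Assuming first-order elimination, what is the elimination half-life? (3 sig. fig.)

k = ln(C₁/C₂) / (t₂ − t₁) = ln(111/55.3) / (76.8 − 24.0)
  = 0.6968 / 52.80 = 0.01320 h⁻¹
t½ = ln 2 / k = ln 2 / 0.01320 ≈ 52.5 hours

52.5 hours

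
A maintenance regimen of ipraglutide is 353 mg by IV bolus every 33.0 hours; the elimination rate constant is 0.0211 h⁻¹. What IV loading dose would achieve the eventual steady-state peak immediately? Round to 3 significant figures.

Accumulation ratio R = 1 / (1 − e^(−kτ)) = 1 / (1 − e^(−0.02110×33.0)) = 1 / (1 − 0.4984) = 1.994
Loading dose = maintenance dose × R = 353 × 1.994 ≈ 704 mg

704 mg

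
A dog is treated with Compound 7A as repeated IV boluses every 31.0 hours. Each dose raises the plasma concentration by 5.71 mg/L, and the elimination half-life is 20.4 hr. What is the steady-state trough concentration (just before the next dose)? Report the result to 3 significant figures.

3.06 mg/L

k = ln 2 / 20.4 = 0.03398 hr⁻¹
Fraction remaining after one interval: e^(−kτ) = e^(−0.03398 × 31.0) = 0.3488
R = 1 / (1 − 0.3488) = 1.536
Css,max = 5.71 × 1.536 = 8.768 mg/L
Css,min = Css,max × e^(−kτ) = 8.768 × 0.3488 ≈ 3.06 mg/L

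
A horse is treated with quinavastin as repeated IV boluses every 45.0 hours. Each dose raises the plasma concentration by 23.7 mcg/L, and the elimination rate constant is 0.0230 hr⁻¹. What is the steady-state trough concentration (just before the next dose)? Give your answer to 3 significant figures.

Fraction remaining after one interval: e^(−kτ) = e^(−0.02300 × 45.0) = 0.3552
R = 1 / (1 − 0.3552) = 1.551
Css,max = 23.7 × 1.551 = 36.76 mcg/L
Css,min = Css,max × e^(−kτ) = 36.76 × 0.3552 ≈ 13.1 mcg/L

13.1 mcg/L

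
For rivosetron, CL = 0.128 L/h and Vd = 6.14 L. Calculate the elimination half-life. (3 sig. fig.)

k = CL / V = 0.128 / 6.14 = 0.02085 h⁻¹
t½ = ln 2 / k = ln 2 / 0.02085 ≈ 33.2 hours

33.2 hours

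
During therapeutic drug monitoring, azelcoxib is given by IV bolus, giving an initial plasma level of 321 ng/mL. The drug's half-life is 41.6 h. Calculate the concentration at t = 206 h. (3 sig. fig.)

k = ln 2 / 41.6 = 0.01666 h⁻¹
C(t) = C₀ e^(−kt) = 321 × e^(−0.01666 × 206) = 321 × e^(−3.432) = 321 × 0.03231 ≈ 10.4 ng/mL

10.4 ng/mL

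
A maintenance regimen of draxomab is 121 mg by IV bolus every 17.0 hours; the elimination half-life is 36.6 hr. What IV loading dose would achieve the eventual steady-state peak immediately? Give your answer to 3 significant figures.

k = ln 2 / 36.6 = 0.01894 hr⁻¹
Accumulation ratio R = 1 / (1 − e^(−kτ)) = 1 / (1 − e^(−0.01894×17.0)) = 1 / (1 − 0.7247) = 3.633
Loading dose = maintenance dose × R = 121 × 3.633 ≈ 440 mg

440 mg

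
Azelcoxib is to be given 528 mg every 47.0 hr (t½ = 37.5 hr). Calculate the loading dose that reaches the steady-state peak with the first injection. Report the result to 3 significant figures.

k = ln 2 / 37.5 = 0.01848 hr⁻¹
Accumulation ratio R = 1 / (1 − e^(−kτ)) = 1 / (1 − e^(−0.01848×47.0)) = 1 / (1 − 0.4195) = 1.723
Loading dose = maintenance dose × R = 528 × 1.723 ≈ 910 mg

910 mg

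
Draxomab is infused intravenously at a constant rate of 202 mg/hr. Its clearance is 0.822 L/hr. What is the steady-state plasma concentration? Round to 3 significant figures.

246 µg/mL

Css = infusion rate / CL = 202 / 0.822 ≈ 246 µg/mL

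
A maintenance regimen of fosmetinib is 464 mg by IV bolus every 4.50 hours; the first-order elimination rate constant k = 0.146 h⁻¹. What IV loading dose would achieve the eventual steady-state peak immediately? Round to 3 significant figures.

Accumulation ratio R = 1 / (1 − e^(−kτ)) = 1 / (1 − e^(−0.1460×4.50)) = 1 / (1 − 0.5184) = 2.076
Loading dose = maintenance dose × R = 464 × 2.076 ≈ 963 mg

963 mg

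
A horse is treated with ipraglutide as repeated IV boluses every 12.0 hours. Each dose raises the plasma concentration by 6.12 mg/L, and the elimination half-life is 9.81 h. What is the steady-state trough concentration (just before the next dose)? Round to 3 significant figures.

4.59 mg/L

k = ln 2 / 9.81 = 0.07066 h⁻¹
Fraction remaining after one interval: e^(−kτ) = e^(−0.07066 × 12.0) = 0.4283
R = 1 / (1 − 0.4283) = 1.749
Css,max = 6.12 × 1.749 = 10.71 mg/L
Css,min = Css,max × e^(−kτ) = 10.71 × 0.4283 ≈ 4.59 mg/L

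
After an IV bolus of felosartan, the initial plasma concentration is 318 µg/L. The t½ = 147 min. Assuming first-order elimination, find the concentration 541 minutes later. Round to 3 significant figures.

24.8 µg/L

k = ln 2 / 147 = 0.004715 min⁻¹
541 min is 3.680 half-lives, so C = 318 × (1/2)^3.680 = 318 × 0.07801 ≈ 24.8 µg/L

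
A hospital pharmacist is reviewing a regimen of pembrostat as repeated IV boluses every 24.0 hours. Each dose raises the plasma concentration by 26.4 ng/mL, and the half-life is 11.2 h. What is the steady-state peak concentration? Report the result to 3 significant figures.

k = ln 2 / 11.2 = 0.06189 h⁻¹
Fraction remaining after one interval: e^(−kτ) = e^(−0.06189 × 24.0) = 0.2264
R = 1 / (1 − 0.2264) = 1.293
Css,max = 26.4 × 1.293 ≈ 34.1 ng/mL

34.1 ng/mL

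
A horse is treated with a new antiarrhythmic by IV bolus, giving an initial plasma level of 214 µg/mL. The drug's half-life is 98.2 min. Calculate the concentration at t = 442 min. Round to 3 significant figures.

k = ln 2 / 98.2 = 0.007059 min⁻¹
C(t) = C₀ e^(−kt) = 214 × e^(−0.007059 × 442) = 214 × e^(−3.120) = 214 × 0.04416 ≈ 9.45 µg/mL

9.45 µg/mL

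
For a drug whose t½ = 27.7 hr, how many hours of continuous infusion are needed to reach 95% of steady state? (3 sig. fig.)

k = ln 2 / 27.7 = 0.02502 hr⁻¹
f = 1 − e^(−kt)  ⇒  t = −ln(1 − f) / k
t = −ln(1 − 0.95) / 0.02502 = 2.996 / 0.02502 ≈ 120 hours

120 hours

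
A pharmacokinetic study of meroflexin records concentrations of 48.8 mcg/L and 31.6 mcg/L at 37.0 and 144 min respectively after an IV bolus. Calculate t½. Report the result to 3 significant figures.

k = ln(C₁/C₂) / (t₂ − t₁) = ln(48.8/31.6) / (144 − 37.0)
  = 0.4346 / 107.0 = 0.004061 min⁻¹
t½ = ln 2 / k = ln 2 / 0.004061 ≈ 171 minutes

171 minutes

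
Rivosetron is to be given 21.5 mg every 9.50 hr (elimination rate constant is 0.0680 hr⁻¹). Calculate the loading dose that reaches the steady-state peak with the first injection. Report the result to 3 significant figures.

Accumulation ratio R = 1 / (1 − e^(−kτ)) = 1 / (1 − e^(−0.06800×9.50)) = 1 / (1 − 0.5241) = 2.101
Loading dose = maintenance dose × R = 21.5 × 2.101 ≈ 45.2 mg

45.2 mg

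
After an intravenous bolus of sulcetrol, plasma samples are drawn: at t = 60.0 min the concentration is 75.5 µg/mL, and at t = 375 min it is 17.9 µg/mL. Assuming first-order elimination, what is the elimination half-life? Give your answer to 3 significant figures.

152 minutes

k = ln(C₁/C₂) / (t₂ − t₁) = ln(75.5/17.9) / (375 − 60.0)
  = 1.439 / 315.0 = 0.004569 min⁻¹
t½ = ln 2 / k = ln 2 / 0.004569 ≈ 152 minutes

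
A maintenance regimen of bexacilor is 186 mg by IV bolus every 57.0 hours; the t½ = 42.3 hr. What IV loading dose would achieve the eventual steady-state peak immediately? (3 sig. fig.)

k = ln 2 / 42.3 = 0.01639 hr⁻¹
Accumulation ratio R = 1 / (1 − e^(−kτ)) = 1 / (1 − e^(−0.01639×57.0)) = 1 / (1 − 0.3930) = 1.647
Loading dose = maintenance dose × R = 186 × 1.647 ≈ 306 mg

306 mg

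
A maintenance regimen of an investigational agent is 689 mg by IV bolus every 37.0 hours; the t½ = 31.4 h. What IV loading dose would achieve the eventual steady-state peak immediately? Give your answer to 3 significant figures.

k = ln 2 / 31.4 = 0.02207 h⁻¹
Accumulation ratio R = 1 / (1 − e^(−kτ)) = 1 / (1 − e^(−0.02207×37.0)) = 1 / (1 − 0.4419) = 1.792
Loading dose = maintenance dose × R = 689 × 1.792 ≈ 1230 mg

1230 mg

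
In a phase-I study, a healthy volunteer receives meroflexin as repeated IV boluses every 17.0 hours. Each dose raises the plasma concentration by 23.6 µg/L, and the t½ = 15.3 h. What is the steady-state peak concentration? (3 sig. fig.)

k = ln 2 / 15.3 = 0.04530 h⁻¹
Fraction remaining after one interval: e^(−kτ) = e^(−0.04530 × 17.0) = 0.4629
R = 1 / (1 − 0.4629) = 1.862
Css,max = 23.6 × 1.862 ≈ 43.9 µg/L

43.9 µg/L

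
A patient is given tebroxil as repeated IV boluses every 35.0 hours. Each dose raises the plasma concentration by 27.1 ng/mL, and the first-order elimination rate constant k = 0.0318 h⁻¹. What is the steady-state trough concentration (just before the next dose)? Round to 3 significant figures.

13.3 ng/mL

Fraction remaining after one interval: e^(−kτ) = e^(−0.03180 × 35.0) = 0.3286
R = 1 / (1 − 0.3286) = 1.489
Css,max = 27.1 × 1.489 = 40.36 ng/mL
Css,min = Css,max × e^(−kτ) = 40.36 × 0.3286 ≈ 13.3 ng/mL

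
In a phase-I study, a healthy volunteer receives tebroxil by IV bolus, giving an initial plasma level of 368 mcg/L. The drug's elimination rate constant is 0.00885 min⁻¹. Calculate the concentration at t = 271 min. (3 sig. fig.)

C(t) = C₀ e^(−kt) = 368 × e^(−0.008850 × 271) = 368 × e^(−2.398) = 368 × 0.09087 ≈ 33.4 mcg/L

33.4 mcg/L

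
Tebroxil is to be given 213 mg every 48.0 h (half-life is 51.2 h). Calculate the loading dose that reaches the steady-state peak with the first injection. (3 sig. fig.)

446 mg

k = ln 2 / 51.2 = 0.01354 h⁻¹
Accumulation ratio R = 1 / (1 − e^(−kτ)) = 1 / (1 − e^(−0.01354×48.0)) = 1 / (1 − 0.5221) = 2.093
Loading dose = maintenance dose × R = 213 × 2.093 ≈ 446 mg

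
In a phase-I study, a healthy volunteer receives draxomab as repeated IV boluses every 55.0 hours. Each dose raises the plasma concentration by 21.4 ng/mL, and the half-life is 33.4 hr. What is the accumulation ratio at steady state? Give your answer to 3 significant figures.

1.47

k = ln 2 / 33.4 = 0.02075 hr⁻¹
Fraction remaining after one interval: e^(−kτ) = e^(−0.02075 × 55.0) = 0.3194
R = 1 / (1 − 0.3194) = 1 / 0.6806 ≈ 1.47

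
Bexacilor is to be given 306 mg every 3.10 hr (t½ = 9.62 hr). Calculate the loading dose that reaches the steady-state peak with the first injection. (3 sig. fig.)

k = ln 2 / 9.62 = 0.07205 hr⁻¹
Accumulation ratio R = 1 / (1 − e^(−kτ)) = 1 / (1 − e^(−0.07205×3.10)) = 1 / (1 − 0.7998) = 4.996
Loading dose = maintenance dose × R = 306 × 4.996 ≈ 1530 mg

1530 mg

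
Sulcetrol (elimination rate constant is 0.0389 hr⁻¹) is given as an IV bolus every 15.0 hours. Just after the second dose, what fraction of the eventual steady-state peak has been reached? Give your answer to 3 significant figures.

0.689

f_n = 1 − e^(−nkτ) = 1 − e^(−2 × 0.03890 × 15.0) = 1 − e^(−1.167) = 1 − 0.3113 ≈ 0.689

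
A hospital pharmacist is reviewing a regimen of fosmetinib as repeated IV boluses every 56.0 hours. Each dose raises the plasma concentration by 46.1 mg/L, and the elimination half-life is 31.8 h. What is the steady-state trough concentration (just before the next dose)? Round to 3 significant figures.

k = ln 2 / 31.8 = 0.02180 h⁻¹
Fraction remaining after one interval: e^(−kτ) = e^(−0.02180 × 56.0) = 0.2950
R = 1 / (1 − 0.2950) = 1.419
Css,max = 46.1 × 1.419 = 65.39 mg/L
Css,min = Css,max × e^(−kτ) = 65.39 × 0.2950 ≈ 19.3 mg/L

19.3 mg/L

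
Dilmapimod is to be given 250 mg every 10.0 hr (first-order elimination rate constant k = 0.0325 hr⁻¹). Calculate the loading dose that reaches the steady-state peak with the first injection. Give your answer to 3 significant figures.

Accumulation ratio R = 1 / (1 − e^(−kτ)) = 1 / (1 − e^(−0.03250×10.0)) = 1 / (1 − 0.7225) = 3.604
Loading dose = maintenance dose × R = 250 × 3.604 ≈ 901 mg

901 mg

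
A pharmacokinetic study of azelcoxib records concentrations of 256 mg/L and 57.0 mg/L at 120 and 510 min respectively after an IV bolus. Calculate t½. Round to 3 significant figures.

180 minutes

k = ln(C₁/C₂) / (t₂ − t₁) = ln(256/57.0) / (510 − 120)
  = 1.502 / 390.0 = 0.003852 min⁻¹
t½ = ln 2 / k = ln 2 / 0.003852 ≈ 180 minutes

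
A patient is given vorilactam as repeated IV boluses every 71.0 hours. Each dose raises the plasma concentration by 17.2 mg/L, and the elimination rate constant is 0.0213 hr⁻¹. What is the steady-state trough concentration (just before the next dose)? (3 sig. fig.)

Fraction remaining after one interval: e^(−kτ) = e^(−0.02130 × 71.0) = 0.2204
R = 1 / (1 − 0.2204) = 1.283
Css,max = 17.2 × 1.283 = 22.06 mg/L
Css,min = Css,max × e^(−kτ) = 22.06 × 0.2204 ≈ 4.86 mg/L

4.86 mg/L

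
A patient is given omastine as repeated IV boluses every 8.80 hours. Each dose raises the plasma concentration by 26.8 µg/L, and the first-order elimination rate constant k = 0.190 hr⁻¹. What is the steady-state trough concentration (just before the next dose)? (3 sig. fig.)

6.20 µg/L

Fraction remaining after one interval: e^(−kτ) = e^(−0.1900 × 8.80) = 0.1879
R = 1 / (1 − 0.1879) = 1.231
Css,max = 26.8 × 1.231 = 33.00 µg/L
Css,min = Css,max × e^(−kτ) = 33.00 × 0.1879 ≈ 6.20 µg/L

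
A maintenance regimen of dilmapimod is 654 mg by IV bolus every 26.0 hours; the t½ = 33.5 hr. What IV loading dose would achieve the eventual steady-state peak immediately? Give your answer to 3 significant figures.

1570 mg

k = ln 2 / 33.5 = 0.02069 hr⁻¹
Accumulation ratio R = 1 / (1 − e^(−kτ)) = 1 / (1 − e^(−0.02069×26.0)) = 1 / (1 − 0.5839) = 2.403
Loading dose = maintenance dose × R = 654 × 2.403 ≈ 1570 mg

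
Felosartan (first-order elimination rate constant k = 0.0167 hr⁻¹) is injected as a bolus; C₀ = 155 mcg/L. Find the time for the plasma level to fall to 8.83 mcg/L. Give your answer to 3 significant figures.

172 hours

C(t) = C₀ e^(−kt)  ⇒  t = ln(C₀/C) / k
t = ln(155/8.83) / 0.01670 = 2.865 / 0.01670 ≈ 172 hours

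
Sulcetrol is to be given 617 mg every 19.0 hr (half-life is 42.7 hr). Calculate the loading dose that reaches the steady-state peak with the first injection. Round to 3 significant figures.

k = ln 2 / 42.7 = 0.01623 hr⁻¹
Accumulation ratio R = 1 / (1 − e^(−kτ)) = 1 / (1 − e^(−0.01623×19.0)) = 1 / (1 − 0.7346) = 3.768
Loading dose = maintenance dose × R = 617 × 3.768 ≈ 2320 mg

2320 mg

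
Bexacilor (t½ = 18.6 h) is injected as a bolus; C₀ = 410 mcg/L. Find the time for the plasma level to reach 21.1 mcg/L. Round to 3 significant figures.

79.6 hours

k = ln 2 / 18.6 = 0.03727 h⁻¹
C(t) = C₀ e^(−kt)  ⇒  t = ln(C₀/C) / k
t = ln(410/21.1) / 0.03727 = 2.967 / 0.03727 ≈ 79.6 hours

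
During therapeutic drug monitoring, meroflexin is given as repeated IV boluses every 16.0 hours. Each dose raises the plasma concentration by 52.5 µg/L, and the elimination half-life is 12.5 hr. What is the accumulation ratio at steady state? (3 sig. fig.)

1.70

k = ln 2 / 12.5 = 0.05545 hr⁻¹
Fraction remaining after one interval: e^(−kτ) = e^(−0.05545 × 16.0) = 0.4118
R = 1 / (1 − 0.4118) = 1 / 0.5882 ≈ 1.70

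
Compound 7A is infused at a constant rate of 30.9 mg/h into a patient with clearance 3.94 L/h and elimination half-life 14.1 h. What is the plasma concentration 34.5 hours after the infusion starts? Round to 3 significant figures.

6.40 mg/L

Css = rate / CL = 30.9 / 3.94 = 7.843 mg/L
k = ln 2 / 14.1 = 0.04916 h⁻¹
C(t) = Css (1 − e^(−kt)) = 7.843 × (1 − e^(−1.696)) = 7.843 × 0.8166 ≈ 6.40 mg/L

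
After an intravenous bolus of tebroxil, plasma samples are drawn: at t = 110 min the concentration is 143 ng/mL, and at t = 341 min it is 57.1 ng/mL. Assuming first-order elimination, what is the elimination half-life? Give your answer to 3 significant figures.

174 minutes

k = ln(C₁/C₂) / (t₂ − t₁) = ln(143/57.1) / (341 − 110)
  = 0.9180 / 231.0 = 0.003974 min⁻¹
t½ = ln 2 / k = ln 2 / 0.003974 ≈ 174 minutes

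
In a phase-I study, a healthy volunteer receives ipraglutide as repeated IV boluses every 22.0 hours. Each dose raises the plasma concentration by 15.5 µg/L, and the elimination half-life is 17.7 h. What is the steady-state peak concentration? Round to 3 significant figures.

k = ln 2 / 17.7 = 0.03916 h⁻¹
Fraction remaining after one interval: e^(−kτ) = e^(−0.03916 × 22.0) = 0.4225
R = 1 / (1 − 0.4225) = 1.732
Css,max = 15.5 × 1.732 ≈ 26.8 µg/L

26.8 µg/L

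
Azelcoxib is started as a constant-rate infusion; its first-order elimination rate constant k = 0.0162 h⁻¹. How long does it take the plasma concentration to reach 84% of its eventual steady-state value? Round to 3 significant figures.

113 hours

f = 1 − e^(−kt)  ⇒  t = −ln(1 − f) / k
t = −ln(1 − 0.84) / 0.01620 = 1.833 / 0.01620 ≈ 113 hours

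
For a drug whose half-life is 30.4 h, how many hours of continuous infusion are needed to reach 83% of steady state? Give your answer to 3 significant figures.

77.7 hours

k = ln 2 / 30.4 = 0.02280 h⁻¹
f = 1 − e^(−kt)  ⇒  t = −ln(1 − f) / k
t = −ln(1 − 0.83) / 0.02280 = 1.772 / 0.02280 ≈ 77.7 hours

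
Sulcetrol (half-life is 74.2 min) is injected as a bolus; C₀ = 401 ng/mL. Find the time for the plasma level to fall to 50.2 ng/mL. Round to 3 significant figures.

222 minutes

k = ln 2 / 74.2 = 0.009342 min⁻¹
C(t) = C₀ e^(−kt)  ⇒  t = ln(C₀/C) / k
t = ln(401/50.2) / 0.009342 = 2.078 / 0.009342 ≈ 222 minutes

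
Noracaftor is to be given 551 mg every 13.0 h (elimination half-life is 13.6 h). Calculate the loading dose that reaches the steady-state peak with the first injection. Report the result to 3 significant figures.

k = ln 2 / 13.6 = 0.05097 h⁻¹
Accumulation ratio R = 1 / (1 − e^(−kτ)) = 1 / (1 − e^(−0.05097×13.0)) = 1 / (1 − 0.5155) = 2.064
Loading dose = maintenance dose × R = 551 × 2.064 ≈ 1140 mg

1140 mg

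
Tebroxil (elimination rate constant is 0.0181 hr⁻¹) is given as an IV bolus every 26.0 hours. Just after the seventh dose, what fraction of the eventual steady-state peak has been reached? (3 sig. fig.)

f_n = 1 − e^(−nkτ) = 1 − e^(−7 × 0.01810 × 26.0) = 1 − e^(−3.294) = 1 − 0.03710 ≈ 0.963

0.963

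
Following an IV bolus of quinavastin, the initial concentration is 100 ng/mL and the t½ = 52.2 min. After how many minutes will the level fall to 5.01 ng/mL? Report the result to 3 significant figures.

k = ln 2 / 52.2 = 0.01328 min⁻¹
C(t) = C₀ e^(−kt)  ⇒  t = ln(C₀/C) / k
t = ln(100/5.01) / 0.01328 = 2.994 / 0.01328 ≈ 225 minutes

225 minutes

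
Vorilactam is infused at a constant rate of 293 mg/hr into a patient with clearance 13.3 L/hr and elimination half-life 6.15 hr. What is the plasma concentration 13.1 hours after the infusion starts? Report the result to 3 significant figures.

Css = rate / CL = 293 / 13.3 = 22.03 µg/mL
k = ln 2 / 6.15 = 0.1127 hr⁻¹
C(t) = Css (1 − e^(−kt)) = 22.03 × (1 − e^(−1.476)) = 22.03 × 0.7716 ≈ 17.0 µg/mL

17.0 µg/mL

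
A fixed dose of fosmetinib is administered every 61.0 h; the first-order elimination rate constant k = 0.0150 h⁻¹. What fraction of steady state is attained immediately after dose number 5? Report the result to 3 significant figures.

0.990

f_n = 1 − e^(−nkτ) = 1 − e^(−5 × 0.01500 × 61.0) = 1 − e^(−4.575) = 1 − 0.01031 ≈ 0.990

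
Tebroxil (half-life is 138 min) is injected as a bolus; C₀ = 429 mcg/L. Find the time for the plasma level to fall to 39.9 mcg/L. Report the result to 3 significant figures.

k = ln 2 / 138 = 0.005023 min⁻¹
C(t) = C₀ e^(−kt)  ⇒  t = ln(C₀/C) / k
t = ln(429/39.9) / 0.005023 = 2.375 / 0.005023 ≈ 473 minutes

473 minutes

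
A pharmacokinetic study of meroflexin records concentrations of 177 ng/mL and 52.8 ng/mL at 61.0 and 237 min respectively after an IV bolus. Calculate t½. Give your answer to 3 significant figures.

101 minutes

k = ln(C₁/C₂) / (t₂ − t₁) = ln(177/52.8) / (237 − 61.0)
  = 1.210 / 176.0 = 0.006873 min⁻¹
t½ = ln 2 / k = ln 2 / 0.006873 ≈ 101 minutes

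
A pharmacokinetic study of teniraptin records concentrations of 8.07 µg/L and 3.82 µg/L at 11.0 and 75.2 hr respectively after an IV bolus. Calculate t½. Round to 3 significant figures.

59.5 hours

k = ln(C₁/C₂) / (t₂ − t₁) = ln(8.07/3.82) / (75.2 − 11.0)
  = 0.7479 / 64.20 = 0.01165 hr⁻¹
t½ = ln 2 / k = ln 2 / 0.01165 ≈ 59.5 hours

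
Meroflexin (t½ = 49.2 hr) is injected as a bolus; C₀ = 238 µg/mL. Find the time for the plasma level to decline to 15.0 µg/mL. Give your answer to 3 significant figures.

196 hours

k = ln 2 / 49.2 = 0.01409 hr⁻¹
C(t) = C₀ e^(−kt)  ⇒  t = ln(C₀/C) / k
t = ln(238/15.0) / 0.01409 = 2.764 / 0.01409 ≈ 196 hours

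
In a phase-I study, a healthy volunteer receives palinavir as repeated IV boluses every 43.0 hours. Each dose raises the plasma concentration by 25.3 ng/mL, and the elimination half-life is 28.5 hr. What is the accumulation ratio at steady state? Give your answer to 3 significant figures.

k = ln 2 / 28.5 = 0.02432 hr⁻¹
Fraction remaining after one interval: e^(−kτ) = e^(−0.02432 × 43.0) = 0.3514
R = 1 / (1 − 0.3514) = 1 / 0.6486 ≈ 1.54

1.54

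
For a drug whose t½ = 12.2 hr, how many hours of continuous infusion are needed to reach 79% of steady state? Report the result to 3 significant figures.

k = ln 2 / 12.2 = 0.05682 hr⁻¹
f = 1 − e^(−kt)  ⇒  t = −ln(1 − f) / k
t = −ln(1 − 0.79) / 0.05682 = 1.561 / 0.05682 ≈ 27.5 hours

27.5 hours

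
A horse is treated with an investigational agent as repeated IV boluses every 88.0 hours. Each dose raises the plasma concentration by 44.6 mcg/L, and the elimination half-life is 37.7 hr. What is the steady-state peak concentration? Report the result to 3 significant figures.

k = ln 2 / 37.7 = 0.01839 hr⁻¹
Fraction remaining after one interval: e^(−kτ) = e^(−0.01839 × 88.0) = 0.1983
R = 1 / (1 − 0.1983) = 1.247
Css,max = 44.6 × 1.247 ≈ 55.6 mcg/L

55.6 mcg/L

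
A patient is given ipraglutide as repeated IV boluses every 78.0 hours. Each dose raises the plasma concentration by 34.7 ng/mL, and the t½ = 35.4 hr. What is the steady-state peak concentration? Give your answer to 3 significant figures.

44.3 ng/mL

k = ln 2 / 35.4 = 0.01958 hr⁻¹
Fraction remaining after one interval: e^(−kτ) = e^(−0.01958 × 78.0) = 0.2171
R = 1 / (1 − 0.2171) = 1.277
Css,max = 34.7 × 1.277 ≈ 44.3 ng/mL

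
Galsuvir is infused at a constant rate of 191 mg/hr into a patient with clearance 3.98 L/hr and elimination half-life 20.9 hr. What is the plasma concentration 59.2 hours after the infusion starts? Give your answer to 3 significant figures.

Css = rate / CL = 191 / 3.98 = 47.99 µg/mL
k = ln 2 / 20.9 = 0.03316 hr⁻¹
C(t) = Css (1 − e^(−kt)) = 47.99 × (1 − e^(−1.963)) = 47.99 × 0.8596 ≈ 41.3 µg/mL

41.3 µg/mL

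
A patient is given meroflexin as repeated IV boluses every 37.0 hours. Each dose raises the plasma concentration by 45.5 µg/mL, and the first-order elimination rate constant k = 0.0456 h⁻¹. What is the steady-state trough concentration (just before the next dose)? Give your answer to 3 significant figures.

Fraction remaining after one interval: e^(−kτ) = e^(−0.04560 × 37.0) = 0.1850
R = 1 / (1 − 0.1850) = 1.227
Css,max = 45.5 × 1.227 = 55.83 µg/mL
Css,min = Css,max × e^(−kτ) = 55.83 × 0.1850 ≈ 10.3 µg/mL

10.3 µg/mL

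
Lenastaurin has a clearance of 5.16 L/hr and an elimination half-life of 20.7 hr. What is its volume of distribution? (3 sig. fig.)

k = ln 2 / t½ = ln 2 / 20.7 = 0.03349 hr⁻¹
V = CL / k = 5.16 / 0.03349 ≈ 154 L

154 L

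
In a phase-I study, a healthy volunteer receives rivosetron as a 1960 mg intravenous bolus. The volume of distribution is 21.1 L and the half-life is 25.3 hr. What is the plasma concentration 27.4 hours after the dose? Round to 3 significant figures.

43.8 mg/L

C₀ = dose / V = 1960 / 21.1 = 92.89 mg/L
k = ln 2 / 25.3 = 0.02740 hr⁻¹
C(t) = C₀ e^(−kt) = 92.89 × e^(−0.02740 × 27.4) = 92.89 × e^(−0.7507) = 92.89 × 0.4720 ≈ 43.8 mg/L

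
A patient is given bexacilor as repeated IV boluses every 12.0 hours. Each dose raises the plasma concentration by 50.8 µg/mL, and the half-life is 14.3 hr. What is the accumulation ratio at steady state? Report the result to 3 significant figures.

k = ln 2 / 14.3 = 0.04847 hr⁻¹
Fraction remaining after one interval: e^(−kτ) = e^(−0.04847 × 12.0) = 0.5590
R = 1 / (1 − 0.5590) = 1 / 0.4410 ≈ 2.27

2.27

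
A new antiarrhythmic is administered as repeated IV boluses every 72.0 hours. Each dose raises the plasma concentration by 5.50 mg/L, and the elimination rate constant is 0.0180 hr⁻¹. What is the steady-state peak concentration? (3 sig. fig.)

7.57 mg/L

Fraction remaining after one interval: e^(−kτ) = e^(−0.01800 × 72.0) = 0.2736
R = 1 / (1 − 0.2736) = 1.377
Css,max = 5.50 × 1.377 ≈ 7.57 mg/L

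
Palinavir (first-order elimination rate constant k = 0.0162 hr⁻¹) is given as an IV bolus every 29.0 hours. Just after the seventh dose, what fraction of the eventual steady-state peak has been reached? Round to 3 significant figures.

0.963

f_n = 1 − e^(−nkτ) = 1 − e^(−7 × 0.01620 × 29.0) = 1 − e^(−3.289) = 1 − 0.03731 ≈ 0.963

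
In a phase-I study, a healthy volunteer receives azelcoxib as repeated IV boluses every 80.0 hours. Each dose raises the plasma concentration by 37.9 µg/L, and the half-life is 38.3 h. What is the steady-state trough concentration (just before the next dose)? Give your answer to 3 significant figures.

11.6 µg/L

k = ln 2 / 38.3 = 0.01810 h⁻¹
Fraction remaining after one interval: e^(−kτ) = e^(−0.01810 × 80.0) = 0.2351
R = 1 / (1 − 0.2351) = 1.307
Css,max = 37.9 × 1.307 = 49.55 µg/L
Css,min = Css,max × e^(−kτ) = 49.55 × 0.2351 ≈ 11.6 µg/L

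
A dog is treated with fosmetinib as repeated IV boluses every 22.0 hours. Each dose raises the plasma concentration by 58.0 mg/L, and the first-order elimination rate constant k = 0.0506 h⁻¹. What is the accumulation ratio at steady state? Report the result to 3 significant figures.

1.49

Fraction remaining after one interval: e^(−kτ) = e^(−0.05060 × 22.0) = 0.3285
R = 1 / (1 − 0.3285) = 1 / 0.6715 ≈ 1.49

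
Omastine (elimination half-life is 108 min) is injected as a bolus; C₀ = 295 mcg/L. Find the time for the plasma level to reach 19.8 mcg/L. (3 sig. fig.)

k = ln 2 / 108 = 0.006418 min⁻¹
C(t) = C₀ e^(−kt)  ⇒  t = ln(C₀/C) / k
t = ln(295/19.8) / 0.006418 = 2.701 / 0.006418 ≈ 421 minutes

421 minutes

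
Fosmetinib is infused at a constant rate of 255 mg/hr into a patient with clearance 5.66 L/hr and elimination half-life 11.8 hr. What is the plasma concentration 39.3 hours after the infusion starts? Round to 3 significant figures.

Css = rate / CL = 255 / 5.66 = 45.05 mg/L
k = ln 2 / 11.8 = 0.05874 hr⁻¹
C(t) = Css (1 − e^(−kt)) = 45.05 × (1 − e^(−2.309)) = 45.05 × 0.9006 ≈ 40.6 mg/L

40.6 mg/L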